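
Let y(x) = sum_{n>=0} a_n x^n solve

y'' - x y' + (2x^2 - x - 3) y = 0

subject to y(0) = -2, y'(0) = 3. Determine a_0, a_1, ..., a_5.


Ansatz: y(x) = sum_{n>=0} a_n x^n, so y'(x) = sum_{n>=1} n a_n x^(n-1) and y''(x) = sum_{n>=2} n(n-1) a_n x^(n-2).
Substitute into P(x) y'' + Q(x) y' + R(x) y = 0 with P(x) = 1, Q(x) = -x, R(x) = 2x^2 - x - 3, and match powers of x.
Initial conditions: a_0 = -2, a_1 = 3.
Setting the coefficient of each power of x to zero and solving order by order (substituting the coefficients already found):
  x^0: 2 a_2 - 3 a_0 = 0  ->  2 a_2 = 3 a_0 = -6  ->  a_2 = -3
  x^1: 6 a_3 - 4 a_1 - a_0 = 0  ->  6 a_3 = 4 a_1 + a_0 = 10  ->  a_3 = 5/3
  x^2: 12 a_4 - 5 a_2 - a_1 + 2 a_0 = 0  ->  12 a_4 = 5 a_2 + a_1 - 2 a_0 = -8  ->  a_4 = -2/3
  x^3: 20 a_5 - 6 a_3 - a_2 + 2 a_1 = 0  ->  20 a_5 = 6 a_3 + a_2 - 2 a_1 = 1  ->  a_5 = 1/20
Truncated series: y(x) = -2 + 3 x - 3 x^2 + (5/3) x^3 - (2/3) x^4 + (1/20) x^5 + O(x^6).

a_0 = -2; a_1 = 3; a_2 = -3; a_3 = 5/3; a_4 = -2/3; a_5 = 1/20


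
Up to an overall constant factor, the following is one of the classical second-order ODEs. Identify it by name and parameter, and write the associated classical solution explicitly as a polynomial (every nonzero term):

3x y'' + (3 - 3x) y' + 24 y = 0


All three coefficients share the factor 3; dividing through by 3 gives  x y'' + (1 - x) y' + 8 y = 0.
This matches the Laguerre equation x y'' + (1 - x) y' + n y = 0 with n = 8; the polynomial solution is L_8(x).
With y = sum_k a_k x^k, matching x^k gives (k+1)k a_{k+1} + (k+1) a_{k+1} - k a_k + n a_k = 0, i.e. (k+1)^2 a_{k+1} = (k - n) a_k = (k - 8) a_k. The right side vanishes at k = 8, so the series terminates at degree 8.
Standard normalization L_n(0) = 1 gives a_0 = 1. Work upward with a_{k+1} = (k - 8) a_k / (k+1)^2:
  a_1 = (0 - 8)(1) / 1^2 = -8/1 = -8
  a_2 = (1 - 8)(-8) / 2^2 = 56/4 = 14
  a_3 = (2 - 8)(14) / 3^2 = -84/9 = -28/3
  a_4 = (3 - 8)(-28/3) / 4^2 = (140/3)/16 = 35/12
  a_5 = (4 - 8)(35/12) / 5^2 = (-35/3)/25 = -7/15
  a_6 = (5 - 8)(-7/15) / 6^2 = (7/5)/36 = 7/180
  a_7 = (6 - 8)(7/180) / 7^2 = (-7/90)/49 = -1/630
  a_8 = (7 - 8)(-1/630) / 8^2 = (1/630)/64 = 1/40320
Hence L_8(x) = x^8/40320 - x^7/630 + 7 x^6/180 - 7 x^5/15 + 35 x^4/12 - 28 x^3/3 + 14 x^2 - 8 x + 1.

L_8(x); series = x^8/40320 - x^7/630 + 7 x^6/180 - 7 x^5/15 + 35 x^4/12 - 28 x^3/3 + 14 x^2 - 8 x + 1


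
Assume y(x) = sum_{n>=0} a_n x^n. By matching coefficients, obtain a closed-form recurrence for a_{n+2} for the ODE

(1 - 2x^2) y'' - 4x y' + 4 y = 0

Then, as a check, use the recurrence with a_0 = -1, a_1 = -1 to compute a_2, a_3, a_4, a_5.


Substitute y = sum_n a_n x^n.
(1 - 2 x^2) y'' contributes (n+2)(n+1) a_{n+2} - 2 n(n-1) a_n at x^n.
-4 x y'(x) contributes -4 n a_n at x^n.
4 y(x) contributes 4 a_n at x^n.
Matching x^n: (n+2)(n+1) a_{n+2} + (-2 n(n-1) - 4 n + 4) a_n = 0.
Thus a_{n+2} = (2 n(n-1) + 4 n - 4) / ((n+1)(n+2)) * a_n.

Check with a_0 = -1, a_1 = -1 (apply the recurrence for n = 0, 1, 2, 3): a_0 = -1, a_1 = -1, a_2 = 2, a_3 = 0, a_4 = 4/3, a_5 = 0.

a_(n+2) = (2 n(n-1) + 4 n - 4) / ((n+1)(n+2)) * a_n; check: a_0 = -1, a_1 = -1, a_2 = 2, a_3 = 0, a_4 = 4/3, a_5 = 0


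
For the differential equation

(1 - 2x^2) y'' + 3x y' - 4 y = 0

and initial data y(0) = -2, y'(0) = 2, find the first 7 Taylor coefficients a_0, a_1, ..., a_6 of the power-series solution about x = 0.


Ansatz: y(x) = sum_{n>=0} a_n x^n, so y'(x) = sum_{n>=1} n a_n x^(n-1) and y''(x) = sum_{n>=2} n(n-1) a_n x^(n-2).
Substitute into P(x) y'' + Q(x) y' + R(x) y = 0 with P(x) = 1 - 2x^2, Q(x) = 3x, R(x) = -4, and match powers of x.
Initial conditions: a_0 = -2, a_1 = 2.
Setting the coefficient of each power of x to zero and solving order by order (substituting the coefficients already found):
  x^0: 2 a_2 - 4 a_0 = 0  ->  2 a_2 = 4 a_0 = -8  ->  a_2 = -4
  x^1: 6 a_3 - a_1 = 0  ->  6 a_3 = a_1 = 2  ->  a_3 = 1/3
  x^2: 12 a_4 - 2 a_2 = 0  ->  12 a_4 = 2 a_2 = -8  ->  a_4 = -2/3
  x^3: 20 a_5 - 7 a_3 = 0  ->  20 a_5 = 7 a_3 = 7/3  ->  a_5 = 7/60
  x^4: 30 a_6 - 16 a_4 = 0  ->  30 a_6 = 16 a_4 = -32/3  ->  a_6 = -16/45
Truncated series: y(x) = -2 + 2 x - 4 x^2 + (1/3) x^3 - (2/3) x^4 + (7/60) x^5 - (16/45) x^6 + O(x^7).

a_0 = -2; a_1 = 2; a_2 = -4; a_3 = 1/3; a_4 = -2/3; a_5 = 7/60; a_6 = -16/45


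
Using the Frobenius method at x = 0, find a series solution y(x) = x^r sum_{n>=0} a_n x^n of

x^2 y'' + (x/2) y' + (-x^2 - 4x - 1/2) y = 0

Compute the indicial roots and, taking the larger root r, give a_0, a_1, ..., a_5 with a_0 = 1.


Write in Frobenius form y'' + (p(x)/x) y' + (q(x)/x^2) y = 0:
  p(x) = 1/2,  q(x) = -x^2 - 4x - 1/2.
Indicial equation: r(r-1) + (1/2) r + (-1/2) = 0 -> roots r_1 = 1, r_2 = -1/2.
Take r = r_1 = 1. Let y(x) = x^r sum_{n>=0} a_n x^n with a_0 = 1.
Substitute y = x^r sum a_n x^n and match x^{r+n}. The recurrence is
  D(n) a_n - 4 a_{n-1} - 1 a_{n-2} = 0,  where D(n) = (r+n)(r+n-1) + (1/2)(r+n) + (-1/2).
  a_n = [4 a_{n-1} + 1 a_{n-2}] / D(n).
Since the indicial polynomial factors as (r - r_1)(r - r_2), D(n) = (r_1 + n - r_1)(r_1 + n - r_2) = n(n + 3/2).
Evaluating step by step (a_0 = 1):
  n = 1: D(1) = 1(1 + 3/2) = 5/2; numerator = 4(1) = 4; a_1 = (4)/(5/2) = 8/5
  n = 2: D(2) = 2(2 + 3/2) = 7; numerator = 4(8/5) + 1(1) = 37/5; a_2 = (37/5)/(7) = 37/35
  n = 3: D(3) = 3(3 + 3/2) = 27/2; numerator = 4(37/35) + 1(8/5) = 204/35; a_3 = (204/35)/(27/2) = 136/315
  n = 4: D(4) = 4(4 + 3/2) = 22; numerator = 4(136/315) + 1(37/35) = 877/315; a_4 = (877/315)/(22) = 877/6930
  n = 5: D(5) = 5(5 + 3/2) = 65/2; numerator = 4(877/6930) + 1(136/315) = 650/693; a_5 = (650/693)/(65/2) = 20/693

r = 1; a_0 = 1; a_1 = 8/5; a_2 = 37/35; a_3 = 136/315; a_4 = 877/6930; a_5 = 20/693


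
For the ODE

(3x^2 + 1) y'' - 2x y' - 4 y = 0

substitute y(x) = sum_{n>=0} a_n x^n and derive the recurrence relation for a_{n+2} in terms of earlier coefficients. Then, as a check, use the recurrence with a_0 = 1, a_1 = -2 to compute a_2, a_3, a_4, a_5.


Substitute y = sum_n a_n x^n.
(1 + 3 x^2) y'' contributes (n+2)(n+1) a_{n+2} + 3 n(n-1) a_n at x^n.
-2 x y'(x) contributes -2 n a_n at x^n.
-4 y(x) contributes -4 a_n at x^n.
Matching x^n: (n+2)(n+1) a_{n+2} + (3 n(n-1) - 2 n - 4) a_n = 0.
Thus a_{n+2} = (-3 n(n-1) + 2 n + 4) / ((n+1)(n+2)) * a_n.

Check with a_0 = 1, a_1 = -2 (apply the recurrence for n = 0, 1, 2, 3): a_0 = 1, a_1 = -2, a_2 = 2, a_3 = -2, a_4 = 1/3, a_5 = 4/5.

a_(n+2) = (-3 n(n-1) + 2 n + 4) / ((n+1)(n+2)) * a_n; check: a_0 = 1, a_1 = -2, a_2 = 2, a_3 = -2, a_4 = 1/3, a_5 = 4/5


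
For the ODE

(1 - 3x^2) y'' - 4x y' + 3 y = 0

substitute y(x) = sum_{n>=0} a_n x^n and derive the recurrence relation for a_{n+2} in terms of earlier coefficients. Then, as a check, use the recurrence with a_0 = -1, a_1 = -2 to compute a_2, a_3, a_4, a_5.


Substitute y = sum_n a_n x^n.
(1 - 3 x^2) y'' contributes (n+2)(n+1) a_{n+2} - 3 n(n-1) a_n at x^n.
-4 x y'(x) contributes -4 n a_n at x^n.
3 y(x) contributes 3 a_n at x^n.
Matching x^n: (n+2)(n+1) a_{n+2} + (-3 n(n-1) - 4 n + 3) a_n = 0.
Thus a_{n+2} = (3 n(n-1) + 4 n - 3) / ((n+1)(n+2)) * a_n.

Check with a_0 = -1, a_1 = -2 (apply the recurrence for n = 0, 1, 2, 3): a_0 = -1, a_1 = -2, a_2 = 3/2, a_3 = -1/3, a_4 = 11/8, a_5 = -9/20.

a_(n+2) = (3 n(n-1) + 4 n - 3) / ((n+1)(n+2)) * a_n; check: a_0 = -1, a_1 = -2, a_2 = 3/2, a_3 = -1/3, a_4 = 11/8, a_5 = -9/20


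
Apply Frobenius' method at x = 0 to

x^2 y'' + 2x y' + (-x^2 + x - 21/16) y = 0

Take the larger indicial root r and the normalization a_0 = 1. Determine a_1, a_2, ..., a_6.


Write in Frobenius form y'' + (p(x)/x) y' + (q(x)/x^2) y = 0:
  p(x) = 2,  q(x) = -x^2 + x - 21/16.
Indicial equation: r(r-1) + (2) r + (-21/16) = 0 -> roots r_1 = 3/4, r_2 = -7/4.
Take r = r_1 = 3/4. Let y(x) = x^r sum_{n>=0} a_n x^n with a_0 = 1.
Substitute y = x^r sum a_n x^n and match x^{r+n}. The recurrence is
  D(n) a_n + 1 a_{n-1} - 1 a_{n-2} = 0,  where D(n) = (r+n)(r+n-1) + (2)(r+n) + (-21/16).
  a_n = [-1 a_{n-1} + 1 a_{n-2}] / D(n).
Since the indicial polynomial factors as (r - r_1)(r - r_2), D(n) = (r_1 + n - r_1)(r_1 + n - r_2) = n(n + 5/2).
Evaluating step by step (a_0 = 1):
  n = 1: D(1) = 1(1 + 5/2) = 7/2; numerator = -1(1) = -1; a_1 = (-1)/(7/2) = -2/7
  n = 2: D(2) = 2(2 + 5/2) = 9; numerator = -1(-2/7) + 1(1) = 9/7; a_2 = (9/7)/(9) = 1/7
  n = 3: D(3) = 3(3 + 5/2) = 33/2; numerator = -1(1/7) + 1(-2/7) = -3/7; a_3 = (-3/7)/(33/2) = -2/77
  n = 4: D(4) = 4(4 + 5/2) = 26; numerator = -1(-2/77) + 1(1/7) = 13/77; a_4 = (13/77)/(26) = 1/154
  n = 5: D(5) = 5(5 + 5/2) = 75/2; numerator = -1(1/154) + 1(-2/77) = -5/154; a_5 = (-5/154)/(75/2) = -1/1155
  n = 6: D(6) = 6(6 + 5/2) = 51; numerator = -1(-1/1155) + 1(1/154) = 17/2310; a_6 = (17/2310)/(51) = 1/6930

r = 3/4; a_0 = 1; a_1 = -2/7; a_2 = 1/7; a_3 = -2/77; a_4 = 1/154; a_5 = -1/1155; a_6 = 1/6930


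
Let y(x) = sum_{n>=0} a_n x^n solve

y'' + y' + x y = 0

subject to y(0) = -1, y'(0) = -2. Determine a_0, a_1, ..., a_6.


Ansatz: y(x) = sum_{n>=0} a_n x^n, so y'(x) = sum_{n>=1} n a_n x^(n-1) and y''(x) = sum_{n>=2} n(n-1) a_n x^(n-2).
Substitute into P(x) y'' + Q(x) y' + R(x) y = 0 with P(x) = 1, Q(x) = 1, R(x) = x, and match powers of x.
Initial conditions: a_0 = -1, a_1 = -2.
Setting the coefficient of each power of x to zero and solving order by order (substituting the coefficients already found):
  x^0: 2 a_2 + a_1 = 0  ->  2 a_2 = -a_1 = 2  ->  a_2 = 1
  x^1: 6 a_3 + 2 a_2 + a_0 = 0  ->  6 a_3 = -2 a_2 - a_0 = -1  ->  a_3 = -1/6
  x^2: 12 a_4 + 3 a_3 + a_1 = 0  ->  12 a_4 = -3 a_3 - a_1 = 5/2  ->  a_4 = 5/24
  x^3: 20 a_5 + 4 a_4 + a_2 = 0  ->  20 a_5 = -4 a_4 - a_2 = -11/6  ->  a_5 = -11/120
  x^4: 30 a_6 + 5 a_5 + a_3 = 0  ->  30 a_6 = -5 a_5 - a_3 = 5/8  ->  a_6 = 1/48
Truncated series: y(x) = -1 - 2 x + x^2 - (1/6) x^3 + (5/24) x^4 - (11/120) x^5 + (1/48) x^6 + O(x^7).

a_0 = -1; a_1 = -2; a_2 = 1; a_3 = -1/6; a_4 = 5/24; a_5 = -11/120; a_6 = 1/48


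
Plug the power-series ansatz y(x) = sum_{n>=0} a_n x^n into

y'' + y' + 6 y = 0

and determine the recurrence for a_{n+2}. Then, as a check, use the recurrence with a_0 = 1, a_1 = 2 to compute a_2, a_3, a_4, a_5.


Substitute y = sum_n a_n x^n.
y''(x) has coefficient (n+2)(n+1) a_{n+2} at x^n;
y'(x) has coefficient (n+1) a_{n+1} at x^n;
6 y(x) has coefficient 6 a_n at x^n.
Matching x^n: (n+2)(n+1) a_{n+2} + (n+1) a_{n+1} + 6 a_n = 0.
Thus a_{n+2} = [-(n+1) a_{n+1} - 6 a_n] / ((n+1)(n+2)).

Check with a_0 = 1, a_1 = 2 (apply the recurrence for n = 0, 1, 2, 3): a_0 = 1, a_1 = 2, a_2 = -4, a_3 = -2/3, a_4 = 13/6, a_5 = -7/30.

a_(n+2) = [-(n+1) a_(n+1) - 6 a_n] / ((n+1)(n+2)); check: a_0 = 1, a_1 = 2, a_2 = -4, a_3 = -2/3, a_4 = 13/6, a_5 = -7/30


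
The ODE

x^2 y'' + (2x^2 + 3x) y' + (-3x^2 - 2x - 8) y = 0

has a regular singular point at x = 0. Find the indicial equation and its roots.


Divide by x^2 to reach normal form y'' + P_1(x) y' + P_2(x) y = 0 with P_1(x) = 2 + 3/x and P_2(x) = -3 - 2/x - 8/x^2.
x = 0 is a singular point because the y'-coefficient 2 + 3/x has a pole at x = 0 and the y-coefficient -3 - 2/x - 8/x^2 has a pole at x = 0.
It is a regular singular point because x P_1(x) = p(x) = 2x + 3 and x^2 P_2(x) = q(x) = -3x^2 - 2x - 8 are polynomials, hence analytic at x = 0.
p(0) = 3,  q(0) = -8.
Indicial equation: r(r-1) + p(0) r + q(0) = 0, i.e. r^2 + (p(0) - 1) r + q(0) = 0, i.e. r^2 + 2 r - 8 = 0.
Discriminant: (2)^2 - 4(-8) = 36, so r = (-2 ± 6)/2.
Solving: r_1 = 2, r_2 = -4.

indicial: r^2 + 2 r - 8 = 0; roots r_1 = 2, r_2 = -4


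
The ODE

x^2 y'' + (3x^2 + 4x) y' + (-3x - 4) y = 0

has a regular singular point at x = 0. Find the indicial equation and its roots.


Divide by x^2 to reach normal form y'' + P_1(x) y' + P_2(x) y = 0 with P_1(x) = 3 + 4/x and P_2(x) = -3/x - 4/x^2.
x = 0 is a singular point because the y'-coefficient 3 + 4/x has a pole at x = 0 and the y-coefficient -3/x - 4/x^2 has a pole at x = 0.
It is a regular singular point because x P_1(x) = p(x) = 3x + 4 and x^2 P_2(x) = q(x) = -3x - 4 are polynomials, hence analytic at x = 0.
p(0) = 4,  q(0) = -4.
Indicial equation: r(r-1) + p(0) r + q(0) = 0, i.e. r^2 + (p(0) - 1) r + q(0) = 0, i.e. r^2 + 3 r - 4 = 0.
Discriminant: (3)^2 - 4(-4) = 25, so r = (-3 ± 5)/2.
Solving: r_1 = 1, r_2 = -4.

indicial: r^2 + 3 r - 4 = 0; roots r_1 = 1, r_2 = -4


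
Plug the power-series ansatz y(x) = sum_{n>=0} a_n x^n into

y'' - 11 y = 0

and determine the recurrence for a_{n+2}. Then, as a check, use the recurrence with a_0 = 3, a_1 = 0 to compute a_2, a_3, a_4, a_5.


Substitute y = sum_n a_n x^n into y'' + (const) y = 0.
y''(x) = sum_{n>=0} (n+2)(n+1) a_{n+2} x^n.
The ODE becomes sum_n [(n+2)(n+1) a_{n+2} - 11 a_n] x^n = 0.
Setting each coefficient to zero gives the recurrence:
  (n+2)(n+1) a_{n+2} - 11 a_n = 0,
  a_{n+2} = 11 / ((n+1)(n+2)) a_n.

Check with a_0 = 3, a_1 = 0 (apply the recurrence for n = 0, 1, 2, 3): a_0 = 3, a_1 = 0, a_2 = 33/2, a_3 = 0, a_4 = 121/8, a_5 = 0.

a_{n+2} = 11/((n+1)(n+2)) * a_n; check: a_0 = 3, a_1 = 0, a_2 = 33/2, a_3 = 0, a_4 = 121/8, a_5 = 0


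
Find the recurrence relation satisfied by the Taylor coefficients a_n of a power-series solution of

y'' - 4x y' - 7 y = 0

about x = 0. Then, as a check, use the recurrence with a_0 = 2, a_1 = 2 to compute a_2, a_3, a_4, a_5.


Substitute y = sum_n a_n x^n.
y''(x) has coefficient (n+2)(n+1) a_{n+2} at x^n;
-4 x y'(x) has coefficient -4 n a_n at x^n (shift);
-7 y(x) has coefficient -7 a_n at x^n.
Matching x^n: (n+2)(n+1) a_{n+2} + (-4n - 7) a_n = 0.
Thus a_{n+2} = (4n + 7) / ((n+1)(n+2)) * a_n.

Check with a_0 = 2, a_1 = 2 (apply the recurrence for n = 0, 1, 2, 3): a_0 = 2, a_1 = 2, a_2 = 7, a_3 = 11/3, a_4 = 35/4, a_5 = 209/60.

a_(n+2) = (4n + 7) / ((n+1)(n+2)) * a_n; check: a_0 = 2, a_1 = 2, a_2 = 7, a_3 = 11/3, a_4 = 35/4, a_5 = 209/60


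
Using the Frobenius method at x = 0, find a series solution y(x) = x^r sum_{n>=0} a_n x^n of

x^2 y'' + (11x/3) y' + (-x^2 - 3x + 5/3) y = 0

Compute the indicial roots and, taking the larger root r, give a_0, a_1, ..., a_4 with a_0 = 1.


Write in Frobenius form y'' + (p(x)/x) y' + (q(x)/x^2) y = 0:
  p(x) = 11/3,  q(x) = -x^2 - 3x + 5/3.
Indicial equation: r(r-1) + (11/3) r + (5/3) = 0 -> roots r_1 = -1, r_2 = -5/3.
Take r = r_1 = -1. Let y(x) = x^r sum_{n>=0} a_n x^n with a_0 = 1.
Substitute y = x^r sum a_n x^n and match x^{r+n}. The recurrence is
  D(n) a_n - 3 a_{n-1} - 1 a_{n-2} = 0,  where D(n) = (r+n)(r+n-1) + (11/3)(r+n) + (5/3).
  a_n = [3 a_{n-1} + 1 a_{n-2}] / D(n).
Since the indicial polynomial factors as (r - r_1)(r - r_2), D(n) = (r_1 + n - r_1)(r_1 + n - r_2) = n(n + 2/3).
Evaluating step by step (a_0 = 1):
  n = 1: D(1) = 1(1 + 2/3) = 5/3; numerator = 3(1) = 3; a_1 = (3)/(5/3) = 9/5
  n = 2: D(2) = 2(2 + 2/3) = 16/3; numerator = 3(9/5) + 1(1) = 32/5; a_2 = (32/5)/(16/3) = 6/5
  n = 3: D(3) = 3(3 + 2/3) = 11; numerator = 3(6/5) + 1(9/5) = 27/5; a_3 = (27/5)/(11) = 27/55
  n = 4: D(4) = 4(4 + 2/3) = 56/3; numerator = 3(27/55) + 1(6/5) = 147/55; a_4 = (147/55)/(56/3) = 63/440

r = -1; a_0 = 1; a_1 = 9/5; a_2 = 6/5; a_3 = 27/55; a_4 = 63/440


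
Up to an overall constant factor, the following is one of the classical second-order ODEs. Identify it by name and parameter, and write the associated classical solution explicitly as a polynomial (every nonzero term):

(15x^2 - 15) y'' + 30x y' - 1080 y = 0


All three coefficients share the factor -15; dividing through by -15 gives  (1 - x^2) y'' - 2x y' + 72 y = 0.
This matches the Legendre equation (1 - x^2) y'' - 2x y' + n(n+1) y = 0 (note the -2x y' term) with n(n+1) = 72, so n = 8; the polynomial solution is P_8(x).
With y = sum_k a_k x^k, matching x^k gives (k+2)(k+1) a_{k+2} = [k(k+1) - n(n+1)] a_k = (k - 8)(k + 9) a_k. The right side vanishes at k = 8, so the series with the parity of 8 terminates at degree 8.
Standard normalization (P_n(1) = 1): leading coefficient (2n)!/(2^n (n!)^2) = 20922789888000/(256*1625702400) = 6435/128, so a_8 = 6435/128. Work downward with a_k = (k+1)(k+2) a_{k+2} / ((k - 8)(k + 9)):
  a_6 = (7)(8)(6435/128) / ((6 - 8)(6 + 9)) = (45045/16)/(-30) = -3003/32
  a_4 = (5)(6)(-3003/32) / ((4 - 8)(4 + 9)) = (-45045/16)/(-52) = 3465/64
  a_2 = (3)(4)(3465/64) / ((2 - 8)(2 + 9)) = (10395/16)/(-66) = -315/32
  a_0 = (1)(2)(-315/32) / ((0 - 8)(0 + 9)) = (-315/16)/(-72) = 35/128
Hence P_8(x) = 6435 x^8/128 - 3003 x^6/32 + 3465 x^4/64 - 315 x^2/32 + 35/128.

P_8(x); series = 6435 x^8/128 - 3003 x^6/32 + 3465 x^4/64 - 315 x^2/32 + 35/128


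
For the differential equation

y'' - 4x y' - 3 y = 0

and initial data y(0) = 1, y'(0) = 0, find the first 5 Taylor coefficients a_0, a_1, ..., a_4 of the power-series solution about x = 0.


Ansatz: y(x) = sum_{n>=0} a_n x^n, so y'(x) = sum_{n>=1} n a_n x^(n-1) and y''(x) = sum_{n>=2} n(n-1) a_n x^(n-2).
Substitute into P(x) y'' + Q(x) y' + R(x) y = 0 with P(x) = 1, Q(x) = -4x, R(x) = -3, and match powers of x.
Initial conditions: a_0 = 1, a_1 = 0.
Setting the coefficient of each power of x to zero and solving order by order (substituting the coefficients already found):
  x^0: 2 a_2 - 3 a_0 = 0  ->  2 a_2 = 3 a_0 = 3  ->  a_2 = 3/2
  x^1: 6 a_3 - 7 a_1 = 0  ->  6 a_3 = 7 a_1 = 0  ->  a_3 = 0
  x^2: 12 a_4 - 11 a_2 = 0  ->  12 a_4 = 11 a_2 = 33/2  ->  a_4 = 11/8
Truncated series: y(x) = 1 + (3/2) x^2 + (11/8) x^4 + O(x^5).

a_0 = 1; a_1 = 0; a_2 = 3/2; a_3 = 0; a_4 = 11/8


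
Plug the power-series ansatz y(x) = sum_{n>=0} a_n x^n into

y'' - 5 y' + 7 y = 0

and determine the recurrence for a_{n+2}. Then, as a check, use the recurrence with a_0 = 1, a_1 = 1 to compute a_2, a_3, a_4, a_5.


Substitute y = sum_n a_n x^n.
y''(x) has coefficient (n+2)(n+1) a_{n+2} at x^n;
-5 y'(x) has coefficient -5 (n+1) a_{n+1} at x^n;
7 y(x) has coefficient 7 a_n at x^n.
Matching x^n: (n+2)(n+1) a_{n+2} - 5 (n+1) a_{n+1} + 7 a_n = 0.
Thus a_{n+2} = [5 (n+1) a_{n+1} - 7 a_n] / ((n+1)(n+2)).

Check with a_0 = 1, a_1 = 1 (apply the recurrence for n = 0, 1, 2, 3): a_0 = 1, a_1 = 1, a_2 = -1, a_3 = -17/6, a_4 = -71/24, a_5 = -59/30.

a_(n+2) = [5 (n+1) a_(n+1) - 7 a_n] / ((n+1)(n+2)); check: a_0 = 1, a_1 = 1, a_2 = -1, a_3 = -17/6, a_4 = -71/24, a_5 = -59/30


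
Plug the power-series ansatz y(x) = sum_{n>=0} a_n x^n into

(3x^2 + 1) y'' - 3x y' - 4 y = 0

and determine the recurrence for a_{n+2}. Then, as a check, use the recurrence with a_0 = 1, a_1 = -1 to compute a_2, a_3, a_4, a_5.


Substitute y = sum_n a_n x^n.
(1 + 3 x^2) y'' contributes (n+2)(n+1) a_{n+2} + 3 n(n-1) a_n at x^n.
-3 x y'(x) contributes -3 n a_n at x^n.
-4 y(x) contributes -4 a_n at x^n.
Matching x^n: (n+2)(n+1) a_{n+2} + (3 n(n-1) - 3 n - 4) a_n = 0.
Thus a_{n+2} = (-3 n(n-1) + 3 n + 4) / ((n+1)(n+2)) * a_n.

Check with a_0 = 1, a_1 = -1 (apply the recurrence for n = 0, 1, 2, 3): a_0 = 1, a_1 = -1, a_2 = 2, a_3 = -7/6, a_4 = 2/3, a_5 = 7/24.

a_(n+2) = (-3 n(n-1) + 3 n + 4) / ((n+1)(n+2)) * a_n; check: a_0 = 1, a_1 = -1, a_2 = 2, a_3 = -7/6, a_4 = 2/3, a_5 = 7/24


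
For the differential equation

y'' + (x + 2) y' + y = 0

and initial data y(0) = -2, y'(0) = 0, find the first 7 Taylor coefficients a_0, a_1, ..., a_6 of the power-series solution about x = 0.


Ansatz: y(x) = sum_{n>=0} a_n x^n, so y'(x) = sum_{n>=1} n a_n x^(n-1) and y''(x) = sum_{n>=2} n(n-1) a_n x^(n-2).
Substitute into P(x) y'' + Q(x) y' + R(x) y = 0 with P(x) = 1, Q(x) = x + 2, R(x) = 1, and match powers of x.
Initial conditions: a_0 = -2, a_1 = 0.
Setting the coefficient of each power of x to zero and solving order by order (substituting the coefficients already found):
  x^0: 2 a_2 + 2 a_1 + a_0 = 0  ->  2 a_2 = -2 a_1 - a_0 = 2  ->  a_2 = 1
  x^1: 6 a_3 + 4 a_2 + 2 a_1 = 0  ->  6 a_3 = -4 a_2 - 2 a_1 = -4  ->  a_3 = -2/3
  x^2: 12 a_4 + 6 a_3 + 3 a_2 = 0  ->  12 a_4 = -6 a_3 - 3 a_2 = 1  ->  a_4 = 1/12
  x^3: 20 a_5 + 8 a_4 + 4 a_3 = 0  ->  20 a_5 = -8 a_4 - 4 a_3 = 2  ->  a_5 = 1/10
  x^4: 30 a_6 + 10 a_5 + 5 a_4 = 0  ->  30 a_6 = -10 a_5 - 5 a_4 = -17/12  ->  a_6 = -17/360
Truncated series: y(x) = -2 + x^2 - (2/3) x^3 + (1/12) x^4 + (1/10) x^5 - (17/360) x^6 + O(x^7).

a_0 = -2; a_1 = 0; a_2 = 1; a_3 = -2/3; a_4 = 1/12; a_5 = 1/10; a_6 = -17/360


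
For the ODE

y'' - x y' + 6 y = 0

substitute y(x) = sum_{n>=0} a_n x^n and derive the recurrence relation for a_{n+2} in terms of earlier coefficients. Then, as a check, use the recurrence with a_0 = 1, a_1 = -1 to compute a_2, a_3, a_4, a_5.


Substitute y = sum_n a_n x^n.
y''(x) has coefficient (n+2)(n+1) a_{n+2} at x^n;
-x y'(x) has coefficient -n a_n at x^n (shift);
6 y(x) has coefficient 6 a_n at x^n.
Matching x^n: (n+2)(n+1) a_{n+2} + (-n + 6) a_n = 0.
Thus a_{n+2} = (n - 6) / ((n+1)(n+2)) * a_n.

Check with a_0 = 1, a_1 = -1 (apply the recurrence for n = 0, 1, 2, 3): a_0 = 1, a_1 = -1, a_2 = -3, a_3 = 5/6, a_4 = 1, a_5 = -1/8.

a_(n+2) = (n - 6) / ((n+1)(n+2)) * a_n; check: a_0 = 1, a_1 = -1, a_2 = -3, a_3 = 5/6, a_4 = 1, a_5 = -1/8


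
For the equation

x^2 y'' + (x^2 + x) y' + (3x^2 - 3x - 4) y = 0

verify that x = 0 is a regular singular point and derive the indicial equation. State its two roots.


Divide by x^2 to reach normal form y'' + P_1(x) y' + P_2(x) y = 0 with P_1(x) = 1 + 1/x and P_2(x) = 3 - 3/x - 4/x^2.
x = 0 is a singular point because the y'-coefficient 1 + 1/x has a pole at x = 0 and the y-coefficient 3 - 3/x - 4/x^2 has a pole at x = 0.
It is a regular singular point because x P_1(x) = p(x) = x + 1 and x^2 P_2(x) = q(x) = 3x^2 - 3x - 4 are polynomials, hence analytic at x = 0.
p(0) = 1,  q(0) = -4.
Indicial equation: r(r-1) + p(0) r + q(0) = 0, i.e. r^2 + (p(0) - 1) r + q(0) = 0, i.e. r^2 - 4 = 0.
Discriminant: (0)^2 - 4(-4) = 16, so r = (0 ± 4)/2.
Solving: r_1 = 2, r_2 = -2.

indicial: r^2 - 4 = 0; roots r_1 = 2, r_2 = -2


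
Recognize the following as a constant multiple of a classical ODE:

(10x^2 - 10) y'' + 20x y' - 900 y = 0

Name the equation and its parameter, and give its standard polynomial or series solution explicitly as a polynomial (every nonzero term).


All three coefficients share the factor -10; dividing through by -10 gives  (1 - x^2) y'' - 2x y' + 90 y = 0.
This matches the Legendre equation (1 - x^2) y'' - 2x y' + n(n+1) y = 0 (note the -2x y' term) with n(n+1) = 90, so n = 9; the polynomial solution is P_9(x).
With y = sum_k a_k x^k, matching x^k gives (k+2)(k+1) a_{k+2} = [k(k+1) - n(n+1)] a_k = (k - 9)(k + 10) a_k. The right side vanishes at k = 9, so the series with the parity of 9 terminates at degree 9.
Standard normalization (P_n(1) = 1): leading coefficient (2n)!/(2^n (n!)^2) = 6402373705728000/(512*131681894400) = 12155/128, so a_9 = 12155/128. Work downward with a_k = (k+1)(k+2) a_{k+2} / ((k - 9)(k + 10)):
  a_7 = (8)(9)(12155/128) / ((7 - 9)(7 + 10)) = (109395/16)/(-34) = -6435/32
  a_5 = (6)(7)(-6435/32) / ((5 - 9)(5 + 10)) = (-135135/16)/(-60) = 9009/64
  a_3 = (4)(5)(9009/64) / ((3 - 9)(3 + 10)) = (45045/16)/(-78) = -1155/32
  a_1 = (2)(3)(-1155/32) / ((1 - 9)(1 + 10)) = (-3465/16)/(-88) = 315/128
Hence P_9(x) = 12155 x^9/128 - 6435 x^7/32 + 9009 x^5/64 - 1155 x^3/32 + 315 x/128.

P_9(x); series = 12155 x^9/128 - 6435 x^7/32 + 9009 x^5/64 - 1155 x^3/32 + 315 x/128


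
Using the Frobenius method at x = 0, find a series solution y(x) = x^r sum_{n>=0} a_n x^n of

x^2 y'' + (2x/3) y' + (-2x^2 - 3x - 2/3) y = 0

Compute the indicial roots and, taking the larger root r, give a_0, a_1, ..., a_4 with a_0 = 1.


Write in Frobenius form y'' + (p(x)/x) y' + (q(x)/x^2) y = 0:
  p(x) = 2/3,  q(x) = -2x^2 - 3x - 2/3.
Indicial equation: r(r-1) + (2/3) r + (-2/3) = 0 -> roots r_1 = 1, r_2 = -2/3.
Take r = r_1 = 1. Let y(x) = x^r sum_{n>=0} a_n x^n with a_0 = 1.
Substitute y = x^r sum a_n x^n and match x^{r+n}. The recurrence is
  D(n) a_n - 3 a_{n-1} - 2 a_{n-2} = 0,  where D(n) = (r+n)(r+n-1) + (2/3)(r+n) + (-2/3).
  a_n = [3 a_{n-1} + 2 a_{n-2}] / D(n).
Since the indicial polynomial factors as (r - r_1)(r - r_2), D(n) = (r_1 + n - r_1)(r_1 + n - r_2) = n(n + 5/3).
Evaluating step by step (a_0 = 1):
  n = 1: D(1) = 1(1 + 5/3) = 8/3; numerator = 3(1) = 3; a_1 = (3)/(8/3) = 9/8
  n = 2: D(2) = 2(2 + 5/3) = 22/3; numerator = 3(9/8) + 2(1) = 43/8; a_2 = (43/8)/(22/3) = 129/176
  n = 3: D(3) = 3(3 + 5/3) = 14; numerator = 3(129/176) + 2(9/8) = 783/176; a_3 = (783/176)/(14) = 783/2464
  n = 4: D(4) = 4(4 + 5/3) = 68/3; numerator = 3(783/2464) + 2(129/176) = 5961/2464; a_4 = (5961/2464)/(68/3) = 17883/167552

r = 1; a_0 = 1; a_1 = 9/8; a_2 = 129/176; a_3 = 783/2464; a_4 = 17883/167552


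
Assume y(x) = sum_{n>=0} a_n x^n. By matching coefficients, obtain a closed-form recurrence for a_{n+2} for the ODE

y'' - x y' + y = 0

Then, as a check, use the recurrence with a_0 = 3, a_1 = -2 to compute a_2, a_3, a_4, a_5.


Substitute y = sum_n a_n x^n.
y''(x) has coefficient (n+2)(n+1) a_{n+2} at x^n;
-x y'(x) has coefficient -n a_n at x^n (shift);
y(x) has coefficient 1 a_n at x^n.
Matching x^n: (n+2)(n+1) a_{n+2} + (-n + 1) a_n = 0.
Thus a_{n+2} = (n - 1) / ((n+1)(n+2)) * a_n.

Check with a_0 = 3, a_1 = -2 (apply the recurrence for n = 0, 1, 2, 3): a_0 = 3, a_1 = -2, a_2 = -3/2, a_3 = 0, a_4 = -1/8, a_5 = 0.

a_(n+2) = (n - 1) / ((n+1)(n+2)) * a_n; check: a_0 = 3, a_1 = -2, a_2 = -3/2, a_3 = 0, a_4 = -1/8, a_5 = 0


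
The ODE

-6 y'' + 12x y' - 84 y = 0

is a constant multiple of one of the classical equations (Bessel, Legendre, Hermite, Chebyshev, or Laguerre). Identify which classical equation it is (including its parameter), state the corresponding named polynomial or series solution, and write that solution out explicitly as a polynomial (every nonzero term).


All three coefficients share the factor -6; dividing through by -6 gives  y'' - 2x y' + 14 y = 0.
This matches the Hermite equation y'' - 2x y' + 2n y = 0 with 2n = 14, so n = 7; the polynomial solution is H_7(x).
With y = sum_k a_k x^k, matching x^k gives (k+2)(k+1) a_{k+2} = 2(k - n) a_k = 2(k - 7) a_k. The right side vanishes at k = 7, so the series with the parity of 7 terminates at degree 7.
Standard normalization: leading coefficient of H_n is 2^n, so a_7 = 2^7 = 128. Work downward with a_k = (k+1)(k+2) a_{k+2} / (2(k - n)):
  a_5 = (6)(7)(128) / (2(5 - 7)) = 5376/(-4) = -1344
  a_3 = (4)(5)(-1344) / (2(3 - 7)) = -26880/(-8) = 3360
  a_1 = (2)(3)(3360) / (2(1 - 7)) = 20160/(-12) = -1680
Hence H_7(x) = 128 x^7 - 1344 x^5 + 3360 x^3 - 1680 x.

H_7(x); series = 128 x^7 - 1344 x^5 + 3360 x^3 - 1680 x


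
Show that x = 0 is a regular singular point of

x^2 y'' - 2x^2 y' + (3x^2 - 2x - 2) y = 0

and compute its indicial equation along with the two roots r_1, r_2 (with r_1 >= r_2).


Divide by x^2 to reach normal form y'' + P_1(x) y' + P_2(x) y = 0 with P_1(x) = -2 and P_2(x) = 3 - 2/x - 2/x^2.
x = 0 is a singular point because the y-coefficient 3 - 2/x - 2/x^2 has a pole at x = 0.
It is a regular singular point because x P_1(x) = p(x) = -2x and x^2 P_2(x) = q(x) = 3x^2 - 2x - 2 are polynomials, hence analytic at x = 0.
p(0) = 0,  q(0) = -2.
Indicial equation: r(r-1) + p(0) r + q(0) = 0, i.e. r^2 + (p(0) - 1) r + q(0) = 0, i.e. r^2 - 1 r - 2 = 0.
Discriminant: (-1)^2 - 4(-2) = 9, so r = (1 ± 3)/2.
Solving: r_1 = 2, r_2 = -1.

indicial: r^2 - 1 r - 2 = 0; roots r_1 = 2, r_2 = -1


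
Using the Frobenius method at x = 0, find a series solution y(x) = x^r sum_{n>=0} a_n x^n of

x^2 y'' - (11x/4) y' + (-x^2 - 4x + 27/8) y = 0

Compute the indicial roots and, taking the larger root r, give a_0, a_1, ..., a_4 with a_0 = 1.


Write in Frobenius form y'' + (p(x)/x) y' + (q(x)/x^2) y = 0:
  p(x) = -11/4,  q(x) = -x^2 - 4x + 27/8.
Indicial equation: r(r-1) + (-11/4) r + (27/8) = 0 -> roots r_1 = 9/4, r_2 = 3/2.
Take r = r_1 = 9/4. Let y(x) = x^r sum_{n>=0} a_n x^n with a_0 = 1.
Substitute y = x^r sum a_n x^n and match x^{r+n}. The recurrence is
  D(n) a_n - 4 a_{n-1} - 1 a_{n-2} = 0,  where D(n) = (r+n)(r+n-1) + (-11/4)(r+n) + (27/8).
  a_n = [4 a_{n-1} + 1 a_{n-2}] / D(n).
Since the indicial polynomial factors as (r - r_1)(r - r_2), D(n) = (r_1 + n - r_1)(r_1 + n - r_2) = n(n + 3/4).
Evaluating step by step (a_0 = 1):
  n = 1: D(1) = 1(1 + 3/4) = 7/4; numerator = 4(1) = 4; a_1 = (4)/(7/4) = 16/7
  n = 2: D(2) = 2(2 + 3/4) = 11/2; numerator = 4(16/7) + 1(1) = 71/7; a_2 = (71/7)/(11/2) = 142/77
  n = 3: D(3) = 3(3 + 3/4) = 45/4; numerator = 4(142/77) + 1(16/7) = 744/77; a_3 = (744/77)/(45/4) = 992/1155
  n = 4: D(4) = 4(4 + 3/4) = 19; numerator = 4(992/1155) + 1(142/77) = 6098/1155; a_4 = (6098/1155)/(19) = 6098/21945

r = 9/4; a_0 = 1; a_1 = 16/7; a_2 = 142/77; a_3 = 992/1155; a_4 = 6098/21945


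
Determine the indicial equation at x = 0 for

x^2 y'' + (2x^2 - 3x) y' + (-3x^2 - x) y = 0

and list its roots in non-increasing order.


Divide by x^2 to reach normal form y'' + P_1(x) y' + P_2(x) y = 0 with P_1(x) = 2 - 3/x and P_2(x) = -3 - 1/x.
x = 0 is a singular point because the y'-coefficient 2 - 3/x has a pole at x = 0 and the y-coefficient -3 - 1/x has a pole at x = 0.
It is a regular singular point because x P_1(x) = p(x) = 2x - 3 and x^2 P_2(x) = q(x) = -3x^2 - x are polynomials, hence analytic at x = 0.
p(0) = -3,  q(0) = 0.
Indicial equation: r(r-1) + p(0) r + q(0) = 0, i.e. r^2 + (p(0) - 1) r + q(0) = 0, i.e. r^2 - 4 r = 0.
Discriminant: (-4)^2 - 4(0) = 16, so r = (4 ± 4)/2.
Solving: r_1 = 4, r_2 = 0.

indicial: r^2 - 4 r = 0; roots r_1 = 4, r_2 = 0


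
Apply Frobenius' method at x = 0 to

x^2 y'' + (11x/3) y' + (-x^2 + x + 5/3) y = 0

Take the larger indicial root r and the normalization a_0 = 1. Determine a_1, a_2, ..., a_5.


Write in Frobenius form y'' + (p(x)/x) y' + (q(x)/x^2) y = 0:
  p(x) = 11/3,  q(x) = -x^2 + x + 5/3.
Indicial equation: r(r-1) + (11/3) r + (5/3) = 0 -> roots r_1 = -1, r_2 = -5/3.
Take r = r_1 = -1. Let y(x) = x^r sum_{n>=0} a_n x^n with a_0 = 1.
Substitute y = x^r sum a_n x^n and match x^{r+n}. The recurrence is
  D(n) a_n + 1 a_{n-1} - 1 a_{n-2} = 0,  where D(n) = (r+n)(r+n-1) + (11/3)(r+n) + (5/3).
  a_n = [-1 a_{n-1} + 1 a_{n-2}] / D(n).
Since the indicial polynomial factors as (r - r_1)(r - r_2), D(n) = (r_1 + n - r_1)(r_1 + n - r_2) = n(n + 2/3).
Evaluating step by step (a_0 = 1):
  n = 1: D(1) = 1(1 + 2/3) = 5/3; numerator = -1(1) = -1; a_1 = (-1)/(5/3) = -3/5
  n = 2: D(2) = 2(2 + 2/3) = 16/3; numerator = -1(-3/5) + 1(1) = 8/5; a_2 = (8/5)/(16/3) = 3/10
  n = 3: D(3) = 3(3 + 2/3) = 11; numerator = -1(3/10) + 1(-3/5) = -9/10; a_3 = (-9/10)/(11) = -9/110
  n = 4: D(4) = 4(4 + 2/3) = 56/3; numerator = -1(-9/110) + 1(3/10) = 21/55; a_4 = (21/55)/(56/3) = 9/440
  n = 5: D(5) = 5(5 + 2/3) = 85/3; numerator = -1(9/440) + 1(-9/110) = -9/88; a_5 = (-9/88)/(85/3) = -27/7480

r = -1; a_0 = 1; a_1 = -3/5; a_2 = 3/10; a_3 = -9/110; a_4 = 9/440; a_5 = -27/7480


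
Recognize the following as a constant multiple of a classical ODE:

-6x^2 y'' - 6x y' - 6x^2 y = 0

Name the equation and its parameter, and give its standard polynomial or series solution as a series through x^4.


All three coefficients share the factor -6; dividing through by -6 gives  x^2 y'' + x y' + x^2 y = 0.
This matches the Bessel equation x^2 y'' + x y' + (x^2 - nu^2) y = 0 with nu^2 = 0, so nu = 0; the solution bounded at x = 0 is J_0(x).
Frobenius at x = 0: indicial roots ±nu; for r = nu the recurrence k(k + 2nu) c_k = -c_{k-2} gives the standard series J_nu(x) = sum_{k>=0} (-1)^k / (k! (k+nu)!) (x/2)^(2k+nu). Evaluate the first 3 terms:
  k = 0: (-1)^0 / (0! * 0! * 2^0) x^0 = 1/(1*1*1) x^0 = (1) x^0
  k = 1: (-1)^1 / (1! * 1! * 2^2) x^2 = -1/(1*1*4) x^2 = (-1/4) x^2
  k = 2: (-1)^2 / (2! * 2! * 2^4) x^4 = 1/(2*2*16) x^4 = (1/64) x^4
Hence J_0(x) = x^4/64 - x^2/4 + 1 + ....

J_0(x); series = x^4/64 - x^2/4 + 1


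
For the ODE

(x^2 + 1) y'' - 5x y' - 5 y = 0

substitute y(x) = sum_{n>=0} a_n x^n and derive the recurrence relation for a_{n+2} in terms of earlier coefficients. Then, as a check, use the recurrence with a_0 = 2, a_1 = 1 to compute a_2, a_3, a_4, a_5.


Substitute y = sum_n a_n x^n.
(1 + 1 x^2) y'' contributes (n+2)(n+1) a_{n+2} + n(n-1) a_n at x^n.
-5 x y'(x) contributes -5 n a_n at x^n.
-5 y(x) contributes -5 a_n at x^n.
Matching x^n: (n+2)(n+1) a_{n+2} + (n(n-1) - 5 n - 5) a_n = 0.
Thus a_{n+2} = (-n(n-1) + 5 n + 5) / ((n+1)(n+2)) * a_n.

Check with a_0 = 2, a_1 = 1 (apply the recurrence for n = 0, 1, 2, 3): a_0 = 2, a_1 = 1, a_2 = 5, a_3 = 5/3, a_4 = 65/12, a_5 = 7/6.

a_(n+2) = (-n(n-1) + 5 n + 5) / ((n+1)(n+2)) * a_n; check: a_0 = 2, a_1 = 1, a_2 = 5, a_3 = 5/3, a_4 = 65/12, a_5 = 7/6


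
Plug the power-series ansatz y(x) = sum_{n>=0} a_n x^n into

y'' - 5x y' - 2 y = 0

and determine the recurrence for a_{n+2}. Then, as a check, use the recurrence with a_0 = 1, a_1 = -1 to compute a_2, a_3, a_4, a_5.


Substitute y = sum_n a_n x^n.
y''(x) has coefficient (n+2)(n+1) a_{n+2} at x^n;
-5 x y'(x) has coefficient -5 n a_n at x^n (shift);
-2 y(x) has coefficient -2 a_n at x^n.
Matching x^n: (n+2)(n+1) a_{n+2} + (-5n - 2) a_n = 0.
Thus a_{n+2} = (5n + 2) / ((n+1)(n+2)) * a_n.

Check with a_0 = 1, a_1 = -1 (apply the recurrence for n = 0, 1, 2, 3): a_0 = 1, a_1 = -1, a_2 = 1, a_3 = -7/6, a_4 = 1, a_5 = -119/120.

a_(n+2) = (5n + 2) / ((n+1)(n+2)) * a_n; check: a_0 = 1, a_1 = -1, a_2 = 1, a_3 = -7/6, a_4 = 1, a_5 = -119/120


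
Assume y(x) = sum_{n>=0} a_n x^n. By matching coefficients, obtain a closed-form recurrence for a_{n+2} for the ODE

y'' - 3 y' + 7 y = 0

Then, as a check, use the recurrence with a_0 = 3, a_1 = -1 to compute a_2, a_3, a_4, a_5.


Substitute y = sum_n a_n x^n.
y''(x) has coefficient (n+2)(n+1) a_{n+2} at x^n;
-3 y'(x) has coefficient -3 (n+1) a_{n+1} at x^n;
7 y(x) has coefficient 7 a_n at x^n.
Matching x^n: (n+2)(n+1) a_{n+2} - 3 (n+1) a_{n+1} + 7 a_n = 0.
Thus a_{n+2} = [3 (n+1) a_{n+1} - 7 a_n] / ((n+1)(n+2)).

Check with a_0 = 3, a_1 = -1 (apply the recurrence for n = 0, 1, 2, 3): a_0 = 3, a_1 = -1, a_2 = -12, a_3 = -65/6, a_4 = -9/8, a_5 = 187/60.

a_(n+2) = [3 (n+1) a_(n+1) - 7 a_n] / ((n+1)(n+2)); check: a_0 = 3, a_1 = -1, a_2 = -12, a_3 = -65/6, a_4 = -9/8, a_5 = 187/60


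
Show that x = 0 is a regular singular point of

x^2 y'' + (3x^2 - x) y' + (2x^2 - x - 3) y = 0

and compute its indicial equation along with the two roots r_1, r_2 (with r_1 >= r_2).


Divide by x^2 to reach normal form y'' + P_1(x) y' + P_2(x) y = 0 with P_1(x) = 3 - 1/x and P_2(x) = 2 - 1/x - 3/x^2.
x = 0 is a singular point because the y'-coefficient 3 - 1/x has a pole at x = 0 and the y-coefficient 2 - 1/x - 3/x^2 has a pole at x = 0.
It is a regular singular point because x P_1(x) = p(x) = 3x - 1 and x^2 P_2(x) = q(x) = 2x^2 - x - 3 are polynomials, hence analytic at x = 0.
p(0) = -1,  q(0) = -3.
Indicial equation: r(r-1) + p(0) r + q(0) = 0, i.e. r^2 + (p(0) - 1) r + q(0) = 0, i.e. r^2 - 2 r - 3 = 0.
Discriminant: (-2)^2 - 4(-3) = 16, so r = (2 ± 4)/2.
Solving: r_1 = 3, r_2 = -1.

indicial: r^2 - 2 r - 3 = 0; roots r_1 = 3, r_2 = -1


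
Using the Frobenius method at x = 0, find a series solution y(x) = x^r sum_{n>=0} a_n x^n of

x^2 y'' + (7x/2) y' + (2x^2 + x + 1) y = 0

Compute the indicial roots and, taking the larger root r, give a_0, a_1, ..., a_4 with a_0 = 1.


Write in Frobenius form y'' + (p(x)/x) y' + (q(x)/x^2) y = 0:
  p(x) = 7/2,  q(x) = 2x^2 + x + 1.
Indicial equation: r(r-1) + (7/2) r + (1) = 0 -> roots r_1 = -1/2, r_2 = -2.
Take r = r_1 = -1/2. Let y(x) = x^r sum_{n>=0} a_n x^n with a_0 = 1.
Substitute y = x^r sum a_n x^n and match x^{r+n}. The recurrence is
  D(n) a_n + 1 a_{n-1} + 2 a_{n-2} = 0,  where D(n) = (r+n)(r+n-1) + (7/2)(r+n) + (1).
  a_n = [-1 a_{n-1} - 2 a_{n-2}] / D(n).
Since the indicial polynomial factors as (r - r_1)(r - r_2), D(n) = (r_1 + n - r_1)(r_1 + n - r_2) = n(n + 3/2).
Evaluating step by step (a_0 = 1):
  n = 1: D(1) = 1(1 + 3/2) = 5/2; numerator = -1(1) = -1; a_1 = (-1)/(5/2) = -2/5
  n = 2: D(2) = 2(2 + 3/2) = 7; numerator = -1(-2/5) - 2(1) = -8/5; a_2 = (-8/5)/(7) = -8/35
  n = 3: D(3) = 3(3 + 3/2) = 27/2; numerator = -1(-8/35) - 2(-2/5) = 36/35; a_3 = (36/35)/(27/2) = 8/105
  n = 4: D(4) = 4(4 + 3/2) = 22; numerator = -1(8/105) - 2(-8/35) = 8/21; a_4 = (8/21)/(22) = 4/231

r = -1/2; a_0 = 1; a_1 = -2/5; a_2 = -8/35; a_3 = 8/105; a_4 = 4/231


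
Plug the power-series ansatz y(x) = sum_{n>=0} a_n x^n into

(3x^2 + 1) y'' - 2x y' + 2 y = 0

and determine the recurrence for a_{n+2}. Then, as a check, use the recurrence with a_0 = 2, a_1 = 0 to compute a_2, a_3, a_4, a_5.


Substitute y = sum_n a_n x^n.
(1 + 3 x^2) y'' contributes (n+2)(n+1) a_{n+2} + 3 n(n-1) a_n at x^n.
-2 x y'(x) contributes -2 n a_n at x^n.
2 y(x) contributes 2 a_n at x^n.
Matching x^n: (n+2)(n+1) a_{n+2} + (3 n(n-1) - 2 n + 2) a_n = 0.
Thus a_{n+2} = (-3 n(n-1) + 2 n - 2) / ((n+1)(n+2)) * a_n.

Check with a_0 = 2, a_1 = 0 (apply the recurrence for n = 0, 1, 2, 3): a_0 = 2, a_1 = 0, a_2 = -2, a_3 = 0, a_4 = 2/3, a_5 = 0.

a_(n+2) = (-3 n(n-1) + 2 n - 2) / ((n+1)(n+2)) * a_n; check: a_0 = 2, a_1 = 0, a_2 = -2, a_3 = 0, a_4 = 2/3, a_5 = 0


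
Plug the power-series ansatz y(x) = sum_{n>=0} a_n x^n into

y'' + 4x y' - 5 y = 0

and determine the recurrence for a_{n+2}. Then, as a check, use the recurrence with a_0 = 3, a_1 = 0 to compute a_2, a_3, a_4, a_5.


Substitute y = sum_n a_n x^n.
y''(x) has coefficient (n+2)(n+1) a_{n+2} at x^n;
4 x y'(x) has coefficient 4 n a_n at x^n (shift);
-5 y(x) has coefficient -5 a_n at x^n.
Matching x^n: (n+2)(n+1) a_{n+2} + (4n - 5) a_n = 0.
Thus a_{n+2} = (-4n + 5) / ((n+1)(n+2)) * a_n.

Check with a_0 = 3, a_1 = 0 (apply the recurrence for n = 0, 1, 2, 3): a_0 = 3, a_1 = 0, a_2 = 15/2, a_3 = 0, a_4 = -15/8, a_5 = 0.

a_(n+2) = (-4n + 5) / ((n+1)(n+2)) * a_n; check: a_0 = 3, a_1 = 0, a_2 = 15/2, a_3 = 0, a_4 = -15/8, a_5 = 0


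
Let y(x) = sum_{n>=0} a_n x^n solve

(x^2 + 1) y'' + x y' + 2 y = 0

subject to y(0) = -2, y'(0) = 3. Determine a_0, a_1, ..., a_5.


Ansatz: y(x) = sum_{n>=0} a_n x^n, so y'(x) = sum_{n>=1} n a_n x^(n-1) and y''(x) = sum_{n>=2} n(n-1) a_n x^(n-2).
Substitute into P(x) y'' + Q(x) y' + R(x) y = 0 with P(x) = x^2 + 1, Q(x) = x, R(x) = 2, and match powers of x.
Initial conditions: a_0 = -2, a_1 = 3.
Setting the coefficient of each power of x to zero and solving order by order (substituting the coefficients already found):
  x^0: 2 a_2 + 2 a_0 = 0  ->  2 a_2 = -2 a_0 = 4  ->  a_2 = 2
  x^1: 6 a_3 + 3 a_1 = 0  ->  6 a_3 = -3 a_1 = -9  ->  a_3 = -3/2
  x^2: 12 a_4 + 6 a_2 = 0  ->  12 a_4 = -6 a_2 = -12  ->  a_4 = -1
  x^3: 20 a_5 + 11 a_3 = 0  ->  20 a_5 = -11 a_3 = 33/2  ->  a_5 = 33/40
Truncated series: y(x) = -2 + 3 x + 2 x^2 - (3/2) x^3 - x^4 + (33/40) x^5 + O(x^6).

a_0 = -2; a_1 = 3; a_2 = 2; a_3 = -3/2; a_4 = -1; a_5 = 33/40


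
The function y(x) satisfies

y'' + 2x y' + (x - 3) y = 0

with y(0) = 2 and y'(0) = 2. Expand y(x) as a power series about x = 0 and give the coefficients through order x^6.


Ansatz: y(x) = sum_{n>=0} a_n x^n, so y'(x) = sum_{n>=1} n a_n x^(n-1) and y''(x) = sum_{n>=2} n(n-1) a_n x^(n-2).
Substitute into P(x) y'' + Q(x) y' + R(x) y = 0 with P(x) = 1, Q(x) = 2x, R(x) = x - 3, and match powers of x.
Initial conditions: a_0 = 2, a_1 = 2.
Setting the coefficient of each power of x to zero and solving order by order (substituting the coefficients already found):
  x^0: 2 a_2 - 3 a_0 = 0  ->  2 a_2 = 3 a_0 = 6  ->  a_2 = 3
  x^1: 6 a_3 - a_1 + a_0 = 0  ->  6 a_3 = a_1 - a_0 = 0  ->  a_3 = 0
  x^2: 12 a_4 + a_2 + a_1 = 0  ->  12 a_4 = -a_2 - a_1 = -5  ->  a_4 = -5/12
  x^3: 20 a_5 + 3 a_3 + a_2 = 0  ->  20 a_5 = -3 a_3 - a_2 = -3  ->  a_5 = -3/20
  x^4: 30 a_6 + 5 a_4 + a_3 = 0  ->  30 a_6 = -5 a_4 - a_3 = 25/12  ->  a_6 = 5/72
Truncated series: y(x) = 2 + 2 x + 3 x^2 - (5/12) x^4 - (3/20) x^5 + (5/72) x^6 + O(x^7).

a_0 = 2; a_1 = 2; a_2 = 3; a_3 = 0; a_4 = -5/12; a_5 = -3/20; a_6 = 5/72


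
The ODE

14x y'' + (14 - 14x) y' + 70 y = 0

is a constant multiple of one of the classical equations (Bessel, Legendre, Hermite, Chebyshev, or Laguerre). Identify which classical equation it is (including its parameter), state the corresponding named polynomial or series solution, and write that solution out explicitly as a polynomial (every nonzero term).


All three coefficients share the factor 14; dividing through by 14 gives  x y'' + (1 - x) y' + 5 y = 0.
This matches the Laguerre equation x y'' + (1 - x) y' + n y = 0 with n = 5; the polynomial solution is L_5(x).
With y = sum_k a_k x^k, matching x^k gives (k+1)k a_{k+1} + (k+1) a_{k+1} - k a_k + n a_k = 0, i.e. (k+1)^2 a_{k+1} = (k - n) a_k = (k - 5) a_k. The right side vanishes at k = 5, so the series terminates at degree 5.
Standard normalization L_n(0) = 1 gives a_0 = 1. Work upward with a_{k+1} = (k - 5) a_k / (k+1)^2:
  a_1 = (0 - 5)(1) / 1^2 = -5/1 = -5
  a_2 = (1 - 5)(-5) / 2^2 = 20/4 = 5
  a_3 = (2 - 5)(5) / 3^2 = -15/9 = -5/3
  a_4 = (3 - 5)(-5/3) / 4^2 = (10/3)/16 = 5/24
  a_5 = (4 - 5)(5/24) / 5^2 = (-5/24)/25 = -1/120
Hence L_5(x) = -x^5/120 + 5 x^4/24 - 5 x^3/3 + 5 x^2 - 5 x + 1.

L_5(x); series = -x^5/120 + 5 x^4/24 - 5 x^3/3 + 5 x^2 - 5 x + 1
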